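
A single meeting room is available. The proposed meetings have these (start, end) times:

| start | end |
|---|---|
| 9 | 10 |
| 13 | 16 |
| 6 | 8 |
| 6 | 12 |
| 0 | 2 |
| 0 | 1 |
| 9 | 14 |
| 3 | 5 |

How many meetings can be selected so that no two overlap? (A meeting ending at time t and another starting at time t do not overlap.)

Sort by end time and greedily take each interval whose start is ≥ the last chosen end.
By end time: (0,1), (0,2), (3,5), (6,8), (9,10), (6,12), (9,14), (13,16).
Pick (0,1); next start ≥ 1 → (3,5); next start ≥ 5 → (6,8); next start ≥ 8 → (9,10); next start ≥ 10 → (13,16).
Selected 5 meetings.

5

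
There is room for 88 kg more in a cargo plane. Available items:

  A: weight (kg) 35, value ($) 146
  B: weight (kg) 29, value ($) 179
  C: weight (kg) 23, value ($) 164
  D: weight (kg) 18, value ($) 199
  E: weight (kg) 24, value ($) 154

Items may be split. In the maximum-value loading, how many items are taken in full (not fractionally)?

3

Order: D (199/18=11.06) > C (164/23=7.13) > E (154/24=6.42) > B (179/29=6.17) > A (146/35=4.17)
Fill: take D (18 @ 199) → take C (23 @ 164) → take E (24 @ 154) → take 23/29 of B → 141.97; 88/88 used.
3 item(s) taken whole; one partial (take 23/29 of B).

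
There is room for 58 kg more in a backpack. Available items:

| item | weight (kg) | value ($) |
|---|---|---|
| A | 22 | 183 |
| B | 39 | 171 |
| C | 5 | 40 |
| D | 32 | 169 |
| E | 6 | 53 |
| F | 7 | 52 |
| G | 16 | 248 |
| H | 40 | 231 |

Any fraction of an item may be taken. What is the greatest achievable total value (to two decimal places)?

Sort by value per unit weight and fill in that order.
Ratios (sorted): G 15.50, E 8.83, A 8.32, C 8.00, F 7.43, H 5.78, D 5.28, B 4.38
take G (16 @ 248); take E (6 @ 53); take A (22 @ 183); take C (5 @ 40); take F (7 @ 52); take 2/40 of H → 11.55. Capacity used 58/58.
Total value = 587.55

587.55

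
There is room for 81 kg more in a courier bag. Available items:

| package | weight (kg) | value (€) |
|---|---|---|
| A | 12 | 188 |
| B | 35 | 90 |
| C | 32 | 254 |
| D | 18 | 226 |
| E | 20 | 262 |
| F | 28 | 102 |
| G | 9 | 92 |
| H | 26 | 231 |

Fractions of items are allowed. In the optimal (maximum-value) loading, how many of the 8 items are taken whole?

4

Order: A (188/12=15.67) > E (262/20=13.10) > D (226/18=12.56) > G (92/9=10.22) > H (231/26=8.88) > C (254/32=7.94) > F (102/28=3.64) > B (90/35=2.57)
Fill: take A (12 @ 188) → take E (20 @ 262) → take D (18 @ 226) → take G (9 @ 92) → take 22/26 of H → 195.46; 81/81 used.
4 item(s) taken whole; one partial (take 22/26 of H).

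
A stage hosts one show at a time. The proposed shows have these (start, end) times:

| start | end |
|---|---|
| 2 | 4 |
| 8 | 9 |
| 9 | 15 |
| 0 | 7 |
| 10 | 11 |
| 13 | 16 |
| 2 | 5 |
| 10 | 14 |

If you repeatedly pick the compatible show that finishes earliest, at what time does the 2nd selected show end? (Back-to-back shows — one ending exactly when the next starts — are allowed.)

Sort by end time and greedily take each interval whose start is ≥ the last chosen end.
Sorted by end: (2,4)  (2,5)  (0,7)  (8,9)  (10,11)  (10,14)  (9,15)  (13,16)
take (2,4); skip (0,7); take (8,9); take (10,11); take (13,16).
Selected: (2,4) (8,9) (10,11) (13,16)

9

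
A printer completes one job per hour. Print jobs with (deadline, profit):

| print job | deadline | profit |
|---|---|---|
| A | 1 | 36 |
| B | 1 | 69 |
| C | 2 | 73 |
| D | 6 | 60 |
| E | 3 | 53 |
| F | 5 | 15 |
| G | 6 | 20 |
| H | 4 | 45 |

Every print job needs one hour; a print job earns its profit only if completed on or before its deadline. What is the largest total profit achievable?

Sort by profit descending; place each in the latest free slot ≤ its deadline.
Profit order: C=73 B=69 D=60 E=53 H=45 A=36 G=20 F=15
Assign: C→slot 2, B→slot 1, D→slot 6, E→slot 3, H→slot 4, A skipped, G→slot 5, F skipped.
Slots: [1:B] [2:C] [3:E] [4:H] [5:G] [6:D]
Profit = 69 + 73 + 53 + 45 + 20 + 60 = 320

320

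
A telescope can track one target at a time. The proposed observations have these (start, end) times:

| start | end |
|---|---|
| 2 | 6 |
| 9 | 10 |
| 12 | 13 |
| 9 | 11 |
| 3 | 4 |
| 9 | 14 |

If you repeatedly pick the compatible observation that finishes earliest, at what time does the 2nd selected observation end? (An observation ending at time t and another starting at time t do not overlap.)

10

Order by finish time; keep every interval that doesn't clash with the previous kept one.
By end time: (3,4), (2,6), (9,10), (9,11), (12,13), (9,14).
Pick (3,4); next start ≥ 4 → (9,10); next start ≥ 10 → (12,13).
Selected: (3,4) (9,10) (12,13)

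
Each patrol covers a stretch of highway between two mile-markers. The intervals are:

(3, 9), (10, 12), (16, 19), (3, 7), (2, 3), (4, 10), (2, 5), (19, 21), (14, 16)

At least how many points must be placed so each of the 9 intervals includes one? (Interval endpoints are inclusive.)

4

Sort by right endpoint; whenever an interval is uncovered, place a point at its right end.
By right end: [2,3]  [2,5]  [3,7]  [3,9]  [4,10]  [10,12]  [14,16]  [16,19]  [19,21]
[2,3] uncovered → point at 3; [4,10] uncovered → point at 10; [14,16] uncovered → point at 16; [19,21] uncovered → point at 21.
Points: 3, 10, 16, 21 (4 total).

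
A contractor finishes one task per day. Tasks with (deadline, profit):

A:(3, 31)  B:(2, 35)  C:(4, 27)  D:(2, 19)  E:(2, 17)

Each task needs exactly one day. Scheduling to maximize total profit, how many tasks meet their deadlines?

By profit: B(d2,35), A(d3,31), C(d4,27), D(d2,19), E(d2,17)
B→slot 2; A→slot 3; C→slot 4; D→slot 1; E skipped.
4 of 5 scheduled.

4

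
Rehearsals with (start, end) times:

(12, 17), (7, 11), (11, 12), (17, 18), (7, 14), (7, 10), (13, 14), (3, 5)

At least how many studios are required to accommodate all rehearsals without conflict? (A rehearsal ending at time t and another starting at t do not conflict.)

Count concurrent intervals with a sweep; the peak is the room count.
starts: [3, 7, 7, 7, 11, 12, 13, 17]
ends:   [5, 10, 11, 12, 14, 14, 17, 18]
s3→1 e5→0 s7→1 s7→2 s7→3  — peak 3.

3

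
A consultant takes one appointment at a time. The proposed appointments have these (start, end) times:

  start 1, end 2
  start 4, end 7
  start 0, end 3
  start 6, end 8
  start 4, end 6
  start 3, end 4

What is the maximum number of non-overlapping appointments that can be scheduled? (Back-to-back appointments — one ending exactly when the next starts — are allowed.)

4

Sort by end time and greedily take each interval whose start is ≥ the last chosen end.
Sorted by end: (1,2)  (0,3)  (3,4)  (4,6)  (4,7)  (6,8)
take (1,2); take (3,4); take (4,6); take (6,8).
Selected 4 appointments.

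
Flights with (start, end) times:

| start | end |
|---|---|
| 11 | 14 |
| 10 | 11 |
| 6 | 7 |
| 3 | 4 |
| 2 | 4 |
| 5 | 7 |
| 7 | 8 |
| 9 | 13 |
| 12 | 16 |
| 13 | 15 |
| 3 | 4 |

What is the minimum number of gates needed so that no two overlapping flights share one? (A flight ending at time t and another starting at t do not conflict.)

Count concurrent intervals with a sweep; the peak is the room count.
Events (time:±→running): 2:+→1 3:+→2 3:+→3 … peak 3.

3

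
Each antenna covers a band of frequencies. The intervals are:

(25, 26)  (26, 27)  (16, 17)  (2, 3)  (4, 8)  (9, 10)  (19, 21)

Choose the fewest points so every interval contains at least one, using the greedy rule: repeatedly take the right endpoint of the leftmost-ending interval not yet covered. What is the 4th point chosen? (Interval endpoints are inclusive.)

17

Process intervals by earliest right end; each time one isn't hit yet, stab at its right endpoint.
By right end: [2,3]  [4,8]  [9,10]  [16,17]  [19,21]  [25,26]  [26,27]
[2,3] uncovered → point at 3; [4,8] uncovered → point at 8; [9,10] uncovered → point at 10; [16,17] uncovered → point at 17; [19,21] uncovered → point at 21; [25,26] uncovered → point at 26.
Points: 3, 8, 10, 17, 21, 26 (6 total).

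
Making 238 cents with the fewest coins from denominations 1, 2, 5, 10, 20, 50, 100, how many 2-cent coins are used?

238 = 2×100 + 1×20 + 1×10 + 1×5 + 1×2 + 1×1
Count of 2: 1

1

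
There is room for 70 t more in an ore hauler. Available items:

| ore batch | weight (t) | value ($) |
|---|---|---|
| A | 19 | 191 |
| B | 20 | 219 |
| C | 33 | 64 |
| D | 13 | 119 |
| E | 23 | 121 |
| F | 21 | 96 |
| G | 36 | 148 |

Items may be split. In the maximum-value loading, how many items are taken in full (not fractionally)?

3

Sort by value per unit weight and fill in that order.
Ratios (sorted): B 10.95, A 10.05, D 9.15, E 5.26, F 4.57, G 4.11, C 1.94
take B (20 @ 219); take A (19 @ 191); take D (13 @ 119); take 18/23 of E → 94.70. Capacity used 70/70.
3 item(s) taken whole; one partial (take 18/23 of E).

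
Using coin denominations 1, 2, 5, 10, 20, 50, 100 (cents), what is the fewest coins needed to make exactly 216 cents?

Use the largest denomination that fits, subtract, and repeat.
216 − 2×100→16 − 1×10→6 − 1×5→1 − 1×1→0
Total coins = 2 + 1 + 1 + 1 = 5

5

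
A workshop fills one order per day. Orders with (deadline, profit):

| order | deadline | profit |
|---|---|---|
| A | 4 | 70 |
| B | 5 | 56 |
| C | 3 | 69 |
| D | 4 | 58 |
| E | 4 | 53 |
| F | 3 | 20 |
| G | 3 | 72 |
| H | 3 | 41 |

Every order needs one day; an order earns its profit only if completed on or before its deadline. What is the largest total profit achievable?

Sort by profit descending; place each in the latest free slot ≤ its deadline.
Profit order: G=72 A=70 C=69 D=58 B=56 E=53 H=41 F=20
Assign: G→slot 3, A→slot 4, C→slot 2, D→slot 1, B→slot 5, E skipped, H skipped, F skipped.
Slots: [1:D] [2:C] [3:G] [4:A] [5:B]
Profit = 58 + 69 + 72 + 70 + 56 = 325

325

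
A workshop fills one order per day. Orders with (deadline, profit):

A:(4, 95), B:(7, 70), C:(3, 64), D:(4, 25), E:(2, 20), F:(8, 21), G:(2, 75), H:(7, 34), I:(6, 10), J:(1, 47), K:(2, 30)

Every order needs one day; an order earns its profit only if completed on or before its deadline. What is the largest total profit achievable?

416

Sort by profit descending; place each in the latest free slot ≤ its deadline.
By profit: A(d4,95), G(d2,75), B(d7,70), C(d3,64), J(d1,47), H(d7,34), K(d2,30), D(d4,25), F(d8,21), E(d2,20), I(d6,10)
A→slot 4; G→slot 2; B→slot 7; C→slot 3; J→slot 1; H→slot 6; K skipped; D skipped; F→slot 8; E skipped; I→slot 5.
Profit = 47 + 75 + 64 + 95 + 10 + 34 + 70 + 21 = 416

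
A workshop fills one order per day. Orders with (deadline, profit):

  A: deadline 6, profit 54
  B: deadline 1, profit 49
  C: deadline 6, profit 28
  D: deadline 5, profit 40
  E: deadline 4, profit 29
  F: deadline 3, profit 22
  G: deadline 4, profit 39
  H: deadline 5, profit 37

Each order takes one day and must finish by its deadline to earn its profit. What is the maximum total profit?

248

Sort by profit descending; place each in the latest free slot ≤ its deadline.
Profit order: A=54 B=49 D=40 G=39 H=37 E=29 C=28 F=22
Assign: A→slot 6, B→slot 1, D→slot 5, G→slot 4, H→slot 3, E→slot 2, C skipped, F skipped.
Slots: [1:B] [2:E] [3:H] [4:G] [5:D] [6:A]
Profit = 49 + 29 + 37 + 39 + 40 + 54 = 248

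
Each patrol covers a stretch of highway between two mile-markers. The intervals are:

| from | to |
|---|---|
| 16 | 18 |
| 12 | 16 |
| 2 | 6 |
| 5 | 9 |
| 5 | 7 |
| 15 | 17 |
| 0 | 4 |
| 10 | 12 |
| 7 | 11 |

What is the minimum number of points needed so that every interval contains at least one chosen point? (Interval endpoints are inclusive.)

Process intervals by earliest right end; each time one isn't hit yet, stab at its right endpoint.
By right end: [0,4]  [2,6]  [5,7]  [5,9]  [7,11]  [10,12]  [12,16]  [15,17]  [16,18]
[0,4] uncovered → point at 4; [5,7] uncovered → point at 7; [10,12] uncovered → point at 12; [15,17] uncovered → point at 17.
Points: 4, 7, 12, 17 (4 total).

4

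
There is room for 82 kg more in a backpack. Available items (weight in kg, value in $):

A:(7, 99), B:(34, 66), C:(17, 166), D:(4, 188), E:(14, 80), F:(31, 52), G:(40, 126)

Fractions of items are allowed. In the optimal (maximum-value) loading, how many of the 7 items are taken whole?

5

Greedy by value/weight ratio, highest first.
Order: D (188/4=47.00) > A (99/7=14.14) > C (166/17=9.76) > E (80/14=5.71) > G (126/40=3.15) > B (66/34=1.94) > F (52/31=1.68)
Fill: take D (4 @ 188) → take A (7 @ 99) → take C (17 @ 166) → take E (14 @ 80) → take G (40 @ 126); 82/82 used.
5 item(s) taken whole.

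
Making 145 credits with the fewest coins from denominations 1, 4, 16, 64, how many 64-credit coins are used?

Use the largest denomination that fits, subtract, and repeat.
145 − 2×64→17 − 1×16→1 − 1×1→0
Count of 64: 2

2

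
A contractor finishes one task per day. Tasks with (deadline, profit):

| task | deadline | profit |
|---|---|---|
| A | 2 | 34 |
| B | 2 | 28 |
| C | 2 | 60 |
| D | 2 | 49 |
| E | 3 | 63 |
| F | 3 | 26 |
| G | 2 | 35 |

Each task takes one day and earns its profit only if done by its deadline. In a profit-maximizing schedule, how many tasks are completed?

3

Profit order: E=63 C=60 D=49 G=35 A=34 B=28 F=26
Assign: E→slot 3, C→slot 2, D→slot 1, G skipped, A skipped, B skipped, F skipped.
Slots: [1:D] [2:C] [3:E]
3 of 7 scheduled.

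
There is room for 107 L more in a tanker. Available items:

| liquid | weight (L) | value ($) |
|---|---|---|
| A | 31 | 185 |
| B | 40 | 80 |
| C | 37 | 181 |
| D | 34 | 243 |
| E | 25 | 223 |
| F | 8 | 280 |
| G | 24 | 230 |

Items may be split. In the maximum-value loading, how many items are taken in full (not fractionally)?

4

Sort by value per unit weight and fill in that order.
Ratios (sorted): F 35.00, G 9.58, E 8.92, D 7.15, A 5.97, C 4.89, B 2.00
take F (8 @ 280); take G (24 @ 230); take E (25 @ 223); take D (34 @ 243); take 16/31 of A → 95.48. Capacity used 107/107.
4 item(s) taken whole; one partial (take 16/31 of A).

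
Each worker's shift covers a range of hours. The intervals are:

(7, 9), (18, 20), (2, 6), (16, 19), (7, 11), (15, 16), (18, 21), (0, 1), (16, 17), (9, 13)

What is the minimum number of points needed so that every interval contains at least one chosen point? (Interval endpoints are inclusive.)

5

Sort by right endpoint; whenever an interval is uncovered, place a point at its right end.
By right end: [0,1]  [2,6]  [7,9]  [7,11]  [9,13]  [15,16]  [16,17]  [16,19]  [18,20]  [18,21]
[0,1] uncovered → point at 1; [2,6] uncovered → point at 6; [7,9] uncovered → point at 9; [15,16] uncovered → point at 16; [18,20] uncovered → point at 20.
Points: 1, 6, 9, 16, 20 (5 total).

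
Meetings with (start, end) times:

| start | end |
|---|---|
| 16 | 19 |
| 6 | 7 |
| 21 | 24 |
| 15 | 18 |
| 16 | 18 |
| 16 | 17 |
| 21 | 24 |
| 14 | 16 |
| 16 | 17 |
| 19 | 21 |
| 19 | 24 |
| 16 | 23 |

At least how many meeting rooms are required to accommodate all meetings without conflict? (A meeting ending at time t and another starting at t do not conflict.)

Events (time:±→running): 6:+→1 7:-→0 14:+→1 15:+→2 16:-→1 16:+→2 16:+→3 16:+→4 16:+→5 16:+→6 … peak 6.

6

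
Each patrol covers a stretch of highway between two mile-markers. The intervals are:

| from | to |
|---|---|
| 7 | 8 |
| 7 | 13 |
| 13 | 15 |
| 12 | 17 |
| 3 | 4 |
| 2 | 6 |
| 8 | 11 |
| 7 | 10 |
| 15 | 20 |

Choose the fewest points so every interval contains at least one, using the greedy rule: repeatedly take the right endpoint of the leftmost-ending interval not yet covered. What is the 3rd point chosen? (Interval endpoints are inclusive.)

Sort by right endpoint; whenever an interval is uncovered, place a point at its right end.
By right end: [3,4]  [2,6]  [7,8]  [7,10]  [8,11]  [7,13]  [13,15]  [12,17]  [15,20]
[3,4] uncovered → point at 4; [7,8] uncovered → point at 8; [13,15] uncovered → point at 15.
Points: 4, 8, 15 (3 total).

15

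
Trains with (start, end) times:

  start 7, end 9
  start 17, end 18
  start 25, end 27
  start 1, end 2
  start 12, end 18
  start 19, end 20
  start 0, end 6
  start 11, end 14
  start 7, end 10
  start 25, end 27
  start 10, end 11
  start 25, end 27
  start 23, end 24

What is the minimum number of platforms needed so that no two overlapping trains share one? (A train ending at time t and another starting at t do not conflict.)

The answer is the maximum number of intervals overlapping at any instant.
starts: [0, 1, 7, 7, 10, 11, 12, 17, 19, 23, 25, 25, 25]
ends:   [2, 6, 9, 10, 11, 14, 18, 18, 20, 24, 27, 27, 27]
s0→1 s1→2 e2→1 e6→0 s7→1 s7→2 e9→1 e10→0 s10→1 e11→0 s11→1 s12→2 e14→1 s17→2 e18→1 e18→0 s19→1 e20→0 s23→1 e24→0 s25→1 s25→2 s25→3  — peak 3.

3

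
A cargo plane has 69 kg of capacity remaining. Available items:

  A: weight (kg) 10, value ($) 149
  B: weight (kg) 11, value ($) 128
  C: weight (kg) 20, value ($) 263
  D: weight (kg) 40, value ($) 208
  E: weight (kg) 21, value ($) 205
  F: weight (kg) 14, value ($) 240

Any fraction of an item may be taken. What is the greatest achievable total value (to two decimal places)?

916.67

Order: F (240/14=17.14) > A (149/10=14.90) > C (263/20=13.15) > B (128/11=11.64) > E (205/21=9.76) > D (208/40=5.20)
Fill: take F (14 @ 240) → take A (10 @ 149) → take C (20 @ 263) → take B (11 @ 128) → take 14/21 of E → 136.67; 69/69 used.
Total value = 916.67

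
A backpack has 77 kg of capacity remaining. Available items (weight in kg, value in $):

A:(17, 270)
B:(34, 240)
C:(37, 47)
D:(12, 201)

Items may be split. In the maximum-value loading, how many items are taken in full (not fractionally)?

Order: D (201/12=16.75) > A (270/17=15.88) > B (240/34=7.06) > C (47/37=1.27)
Fill: take D (12 @ 201) → take A (17 @ 270) → take B (34 @ 240) → take 14/37 of C → 17.78; 77/77 used.
3 item(s) taken whole; one partial (take 14/37 of C).

3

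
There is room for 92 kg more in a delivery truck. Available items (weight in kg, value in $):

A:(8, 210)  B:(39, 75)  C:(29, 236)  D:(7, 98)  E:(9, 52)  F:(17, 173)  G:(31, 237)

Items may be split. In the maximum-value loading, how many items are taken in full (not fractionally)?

Greedy by value/weight ratio, highest first.
Ratios (sorted): A 26.25, D 14.00, F 10.18, C 8.14, G 7.65, E 5.78, B 1.92
take A (8 @ 210); take D (7 @ 98); take F (17 @ 173); take C (29 @ 236); take G (31 @ 237). Capacity used 92/92.
5 item(s) taken whole.

5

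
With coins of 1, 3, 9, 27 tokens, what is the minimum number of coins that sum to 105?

105 = 3×27 + 2×9 + 2×3
Total coins = 3 + 2 + 2 = 7

7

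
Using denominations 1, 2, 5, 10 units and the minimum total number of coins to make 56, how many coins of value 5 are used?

1

56 − 5×10→6 − 1×5→1 − 1×1→0
Count of 5: 1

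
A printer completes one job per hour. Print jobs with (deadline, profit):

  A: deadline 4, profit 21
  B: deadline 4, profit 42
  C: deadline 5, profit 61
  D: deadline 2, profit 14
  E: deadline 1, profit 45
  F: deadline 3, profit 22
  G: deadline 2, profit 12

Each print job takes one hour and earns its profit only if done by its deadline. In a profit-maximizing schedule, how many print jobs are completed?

5

Take jobs in profit order; each goes to the latest open slot no later than its deadline.
Profit order: C=61 E=45 B=42 F=22 A=21 D=14 G=12
Assign: C→slot 5, E→slot 1, B→slot 4, F→slot 3, A→slot 2, D skipped, G skipped.
Slots: [1:E] [2:A] [3:F] [4:B] [5:C]
5 of 7 scheduled.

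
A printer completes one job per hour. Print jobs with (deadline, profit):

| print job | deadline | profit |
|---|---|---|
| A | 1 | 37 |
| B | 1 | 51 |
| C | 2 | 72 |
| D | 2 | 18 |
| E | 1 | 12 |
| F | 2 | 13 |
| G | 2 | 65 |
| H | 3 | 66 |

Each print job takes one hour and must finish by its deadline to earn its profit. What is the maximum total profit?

Profit order: C=72 H=66 G=65 B=51 A=37 D=18 F=13 E=12
Assign: C→slot 2, H→slot 3, G→slot 1, B skipped, A skipped, D skipped, F skipped, E skipped.
Slots: [1:G] [2:C] [3:H]
Profit = 65 + 72 + 66 = 203

203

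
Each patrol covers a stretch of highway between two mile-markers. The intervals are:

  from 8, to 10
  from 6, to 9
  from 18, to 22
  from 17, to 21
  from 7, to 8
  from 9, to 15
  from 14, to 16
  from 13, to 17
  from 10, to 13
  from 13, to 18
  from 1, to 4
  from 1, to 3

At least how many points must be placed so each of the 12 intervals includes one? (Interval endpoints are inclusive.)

5

Sort by right endpoint; whenever an interval is uncovered, place a point at its right end.
Sorted: [1,3] [1,4] [7,8] [6,9] [8,10] [10,13] [9,15] [14,16] [13,17] [13,18] [17,21] [18,22]
{[1,3],[1,4]} hit by 3; {[7,8],[6,9],[8,10]} hit by 8; {[10,13],[9,15]} hit by 13; {[14,16],[13,17],[13,18]} hit by 16; {[17,21],[18,22]} hit by 21.
Points: 3, 8, 13, 16, 21 (5 total).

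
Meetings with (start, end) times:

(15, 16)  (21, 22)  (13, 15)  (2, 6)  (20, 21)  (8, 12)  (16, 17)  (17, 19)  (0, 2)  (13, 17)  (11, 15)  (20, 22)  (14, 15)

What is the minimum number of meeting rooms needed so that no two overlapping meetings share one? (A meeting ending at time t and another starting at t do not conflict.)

Count concurrent intervals with a sweep; the peak is the room count.
starts: [0, 2, 8, 11, 13, 13, 14, 15, 16, 17, 20, 20, 21]
ends:   [2, 6, 12, 15, 15, 15, 16, 17, 17, 19, 21, 22, 22]
s0→1 e2→0 s2→1 e6→0 s8→1 s11→2 e12→1 s13→2 s13→3 s14→4  — peak 4.

4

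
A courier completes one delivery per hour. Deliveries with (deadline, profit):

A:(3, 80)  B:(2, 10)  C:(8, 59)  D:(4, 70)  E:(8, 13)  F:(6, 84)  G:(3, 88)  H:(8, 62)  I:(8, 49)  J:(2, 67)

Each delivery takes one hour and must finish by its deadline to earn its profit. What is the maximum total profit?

Take jobs in profit order; each goes to the latest open slot no later than its deadline.
Profit order: G=88 F=84 A=80 D=70 J=67 H=62 C=59 I=49 E=13 B=10
Assign: G→slot 3, F→slot 6, A→slot 2, D→slot 4, J→slot 1, H→slot 8, C→slot 7, I→slot 5, E skipped, B skipped.
Slots: [1:J] [2:A] [3:G] [4:D] [5:I] [6:F] [7:C] [8:H]
Profit = 67 + 80 + 88 + 70 + 49 + 84 + 59 + 62 = 559

559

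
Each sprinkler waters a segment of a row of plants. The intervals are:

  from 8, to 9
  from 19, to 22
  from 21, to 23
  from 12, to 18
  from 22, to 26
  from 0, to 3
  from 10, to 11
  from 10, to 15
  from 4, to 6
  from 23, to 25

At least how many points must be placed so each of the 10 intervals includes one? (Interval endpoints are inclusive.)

7

Sort by right endpoint; whenever an interval is uncovered, place a point at its right end.
By right end: [0,3]  [4,6]  [8,9]  [10,11]  [10,15]  [12,18]  [19,22]  [21,23]  [23,25]  [22,26]
[0,3] uncovered → point at 3; [4,6] uncovered → point at 6; [8,9] uncovered → point at 9; [10,11] uncovered → point at 11; [12,18] uncovered → point at 18; [19,22] uncovered → point at 22; [23,25] uncovered → point at 25.
Points: 3, 6, 9, 11, 18, 22, 25 (7 total).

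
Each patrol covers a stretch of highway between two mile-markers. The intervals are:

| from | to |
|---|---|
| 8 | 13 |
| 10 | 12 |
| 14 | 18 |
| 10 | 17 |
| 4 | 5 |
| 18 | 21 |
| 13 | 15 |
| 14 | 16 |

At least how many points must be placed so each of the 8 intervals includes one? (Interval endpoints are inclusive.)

By right end: [4,5]  [10,12]  [8,13]  [13,15]  [14,16]  [10,17]  [14,18]  [18,21]
[4,5] uncovered → point at 5; [10,12] uncovered → point at 12; [13,15] uncovered → point at 15; [18,21] uncovered → point at 21.
Points: 5, 12, 15, 21 (4 total).

4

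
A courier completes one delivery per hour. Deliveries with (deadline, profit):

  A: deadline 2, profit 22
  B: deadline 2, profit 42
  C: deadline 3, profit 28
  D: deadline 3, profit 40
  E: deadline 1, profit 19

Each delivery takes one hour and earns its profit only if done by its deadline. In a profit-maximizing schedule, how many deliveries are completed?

3

By profit: B(d2,42), D(d3,40), C(d3,28), A(d2,22), E(d1,19)
B→slot 2; D→slot 3; C→slot 1; A skipped; E skipped.
3 of 5 scheduled.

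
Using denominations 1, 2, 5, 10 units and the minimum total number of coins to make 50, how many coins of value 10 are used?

5

50 − 5×10→0
Count of 10: 5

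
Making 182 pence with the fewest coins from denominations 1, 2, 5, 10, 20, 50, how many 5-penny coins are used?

Use the largest denomination that fits, subtract, and repeat.
182 − 3×50→32 − 1×20→12 − 1×10→2 − 1×2→0
Count of 5: 0

0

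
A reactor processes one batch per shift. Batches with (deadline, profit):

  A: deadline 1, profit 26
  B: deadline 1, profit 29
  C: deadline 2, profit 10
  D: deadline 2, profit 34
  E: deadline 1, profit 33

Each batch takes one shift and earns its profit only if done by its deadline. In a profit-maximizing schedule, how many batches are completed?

2

Take jobs in profit order; each goes to the latest open slot no later than its deadline.
Profit order: D=34 E=33 B=29 A=26 C=10
Assign: D→slot 2, E→slot 1, B skipped, A skipped, C skipped.
Slots: [1:E] [2:D]
2 of 5 scheduled.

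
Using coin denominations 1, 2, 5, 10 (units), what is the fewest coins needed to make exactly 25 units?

3

Use the largest denomination that fits, subtract, and repeat.
25 = 2×10 + 1×5
Total coins = 2 + 1 = 3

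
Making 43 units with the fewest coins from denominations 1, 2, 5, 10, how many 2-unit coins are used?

1

Use the largest denomination that fits, subtract, and repeat.
43 = 4×10 + 1×2 + 1×1
Count of 2: 1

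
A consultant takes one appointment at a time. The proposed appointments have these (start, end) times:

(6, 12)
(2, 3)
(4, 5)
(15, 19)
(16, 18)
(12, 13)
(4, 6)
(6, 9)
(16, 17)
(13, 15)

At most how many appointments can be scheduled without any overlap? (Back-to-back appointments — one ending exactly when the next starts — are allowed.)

6

By end time: (2,3), (4,5), (4,6), (6,9), (6,12), (12,13), (13,15), (16,17), (16,18), (15,19).
Pick (2,3); next start ≥ 3 → (4,5); next start ≥ 5 → (6,9); next start ≥ 9 → (12,13); next start ≥ 13 → (13,15); next start ≥ 15 → (16,17).
Selected 6 appointments.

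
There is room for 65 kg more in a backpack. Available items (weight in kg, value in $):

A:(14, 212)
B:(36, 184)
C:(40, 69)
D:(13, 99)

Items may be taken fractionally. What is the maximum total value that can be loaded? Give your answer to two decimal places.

Sort by value per unit weight and fill in that order.
Ratios (sorted): A 15.14, D 7.62, B 5.11, C 1.73
take A (14 @ 212); take D (13 @ 99); take B (36 @ 184); take 2/40 of C → 3.45. Capacity used 65/65.
Total value = 498.45

498.45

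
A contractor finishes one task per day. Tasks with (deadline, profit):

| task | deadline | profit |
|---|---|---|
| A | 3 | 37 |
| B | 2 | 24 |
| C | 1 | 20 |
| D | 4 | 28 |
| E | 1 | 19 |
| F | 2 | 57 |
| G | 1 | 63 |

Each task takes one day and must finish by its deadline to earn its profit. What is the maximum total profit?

185

Take jobs in profit order; each goes to the latest open slot no later than its deadline.
By profit: G(d1,63), F(d2,57), A(d3,37), D(d4,28), B(d2,24), C(d1,20), E(d1,19)
G→slot 1; F→slot 2; A→slot 3; D→slot 4; B skipped; C skipped; E skipped.
Profit = 63 + 57 + 37 + 28 = 185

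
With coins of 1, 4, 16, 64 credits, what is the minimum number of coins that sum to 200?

Greedy: take as many of the largest coin as possible, then repeat with the remainder.
200 = 3×64 + 2×4
Total coins = 3 + 2 = 5

5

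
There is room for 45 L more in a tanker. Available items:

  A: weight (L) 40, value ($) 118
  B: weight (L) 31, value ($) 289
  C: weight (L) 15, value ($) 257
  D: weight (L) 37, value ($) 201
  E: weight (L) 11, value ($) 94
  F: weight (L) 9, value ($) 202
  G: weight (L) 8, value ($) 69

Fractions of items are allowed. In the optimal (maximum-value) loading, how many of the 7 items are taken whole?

Sort by value per unit weight and fill in that order.
Ratios (sorted): F 22.44, C 17.13, B 9.32, G 8.62, E 8.55, D 5.43, A 2.95
take F (9 @ 202); take C (15 @ 257); take 21/31 of B → 195.77. Capacity used 45/45.
2 item(s) taken whole; one partial (take 21/31 of B).

2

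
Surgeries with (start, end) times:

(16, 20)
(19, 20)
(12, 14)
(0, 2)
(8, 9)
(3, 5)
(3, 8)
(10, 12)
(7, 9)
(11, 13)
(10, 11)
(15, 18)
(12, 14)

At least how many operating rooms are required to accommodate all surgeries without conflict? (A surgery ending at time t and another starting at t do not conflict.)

Count concurrent intervals with a sweep; the peak is the room count.
starts: [0, 3, 3, 7, 8, 10, 10, 11, 12, 12, 15, 16, 19]
ends:   [2, 5, 8, 9, 9, 11, 12, 13, 14, 14, 18, 20, 20]
s0→1 e2→0 s3→1 s3→2 e5→1 s7→2 e8→1 s8→2 e9→1 e9→0 s10→1 s10→2 e11→1 s11→2 e12→1 s12→2 s12→3  — peak 3.

3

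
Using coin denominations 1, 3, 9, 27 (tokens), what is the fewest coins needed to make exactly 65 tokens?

Use the largest denomination that fits, subtract, and repeat.
65 = 2×27 + 1×9 + 2×1
Total coins = 2 + 1 + 2 = 5

5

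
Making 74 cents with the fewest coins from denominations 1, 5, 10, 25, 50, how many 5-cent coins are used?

74 = 1×50 + 2×10 + 4×1
Count of 5: 0

0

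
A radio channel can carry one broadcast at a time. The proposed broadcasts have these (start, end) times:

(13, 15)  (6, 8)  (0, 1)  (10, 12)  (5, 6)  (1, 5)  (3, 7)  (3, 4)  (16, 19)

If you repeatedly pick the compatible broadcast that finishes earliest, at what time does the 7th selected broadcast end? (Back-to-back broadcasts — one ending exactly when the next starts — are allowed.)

Sorted by end: (0,1)  (3,4)  (1,5)  (5,6)  (3,7)  (6,8)  (10,12)  (13,15)  (16,19)
take (0,1); take (3,4); take (5,6); skip (3,7); take (6,8); take (10,12); take (13,15); take (16,19).
Selected: (0,1) (3,4) (5,6) (6,8) (10,12) (13,15) (16,19)

19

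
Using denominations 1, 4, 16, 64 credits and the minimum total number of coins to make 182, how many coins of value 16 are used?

3

182 = 2×64 + 3×16 + 1×4 + 2×1
Count of 16: 3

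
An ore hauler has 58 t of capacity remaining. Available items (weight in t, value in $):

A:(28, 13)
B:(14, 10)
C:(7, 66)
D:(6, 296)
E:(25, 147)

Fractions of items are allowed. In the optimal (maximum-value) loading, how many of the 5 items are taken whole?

4

Ratios (sorted): D 49.33, C 9.43, E 5.88, B 0.71, A 0.46
take D (6 @ 296); take C (7 @ 66); take E (25 @ 147); take B (14 @ 10); take 6/28 of A → 2.79. Capacity used 58/58.
4 item(s) taken whole; one partial (take 6/28 of A).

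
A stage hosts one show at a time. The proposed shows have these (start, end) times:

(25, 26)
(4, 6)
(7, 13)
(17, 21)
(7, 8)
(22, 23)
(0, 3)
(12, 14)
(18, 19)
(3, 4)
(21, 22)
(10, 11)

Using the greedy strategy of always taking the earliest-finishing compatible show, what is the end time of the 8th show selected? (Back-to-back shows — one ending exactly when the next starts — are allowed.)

22

By end time: (0,3), (3,4), (4,6), (7,8), (10,11), (7,13), (12,14), (18,19), (17,21), (21,22), (22,23), (25,26).
Pick (0,3); next start ≥ 3 → (3,4); next start ≥ 4 → (4,6); next start ≥ 6 → (7,8); next start ≥ 8 → (10,11); next start ≥ 11 → (12,14); next start ≥ 14 → (18,19); next start ≥ 19 → (21,22); next start ≥ 22 → (22,23); next start ≥ 23 → (25,26).
Selected: (0,3) (3,4) (4,6) (7,8) (10,11) (12,14) (18,19) (21,22) (22,23) (25,26)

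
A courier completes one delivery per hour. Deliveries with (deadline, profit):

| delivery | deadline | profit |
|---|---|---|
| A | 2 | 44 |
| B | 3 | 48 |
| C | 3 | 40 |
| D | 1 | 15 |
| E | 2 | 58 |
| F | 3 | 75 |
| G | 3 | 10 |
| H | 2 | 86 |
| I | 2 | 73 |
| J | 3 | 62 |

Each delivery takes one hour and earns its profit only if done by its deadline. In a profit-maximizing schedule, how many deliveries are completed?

By profit: H(d2,86), F(d3,75), I(d2,73), J(d3,62), E(d2,58), B(d3,48), A(d2,44), C(d3,40), D(d1,15), G(d3,10)
H→slot 2; F→slot 3; I→slot 1; J skipped; E skipped; B skipped; A skipped; C skipped; D skipped; G skipped.
3 of 10 scheduled.

3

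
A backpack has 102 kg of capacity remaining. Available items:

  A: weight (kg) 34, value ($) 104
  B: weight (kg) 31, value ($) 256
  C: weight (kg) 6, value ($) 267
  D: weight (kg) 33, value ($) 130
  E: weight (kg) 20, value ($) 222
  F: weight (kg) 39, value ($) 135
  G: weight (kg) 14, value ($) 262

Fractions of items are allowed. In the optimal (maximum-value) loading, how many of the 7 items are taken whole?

4

Order: C (267/6=44.50) > G (262/14=18.71) > E (222/20=11.10) > B (256/31=8.26) > D (130/33=3.94) > F (135/39=3.46) > A (104/34=3.06)
Fill: take C (6 @ 267) → take G (14 @ 262) → take E (20 @ 222) → take B (31 @ 256) → take 31/33 of D → 122.12; 102/102 used.
4 item(s) taken whole; one partial (take 31/33 of D).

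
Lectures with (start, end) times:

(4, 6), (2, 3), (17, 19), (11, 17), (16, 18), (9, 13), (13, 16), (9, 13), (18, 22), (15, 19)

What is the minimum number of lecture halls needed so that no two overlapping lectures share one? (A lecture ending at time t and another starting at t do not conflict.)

3

starts: [2, 4, 9, 9, 11, 13, 15, 16, 17, 18]
ends:   [3, 6, 13, 13, 16, 17, 18, 19, 19, 22]
s2→1 e3→0 s4→1 e6→0 s9→1 s9→2 s11→3  — peak 3.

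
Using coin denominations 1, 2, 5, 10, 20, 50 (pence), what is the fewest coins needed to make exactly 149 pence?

7

149 = 2×50 + 2×20 + 1×5 + 2×2
Total coins = 2 + 2 + 1 + 2 = 7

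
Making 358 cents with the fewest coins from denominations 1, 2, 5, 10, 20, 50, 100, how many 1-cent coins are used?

Use the largest denomination that fits, subtract, and repeat.
358 − 3×100→58 − 1×50→8 − 1×5→3 − 1×2→1 − 1×1→0
Count of 1: 1

1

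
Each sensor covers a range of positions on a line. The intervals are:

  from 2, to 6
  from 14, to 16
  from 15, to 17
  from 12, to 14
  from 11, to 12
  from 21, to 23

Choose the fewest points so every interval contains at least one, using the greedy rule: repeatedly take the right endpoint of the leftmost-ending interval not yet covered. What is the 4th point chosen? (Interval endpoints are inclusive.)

23

Sort by right endpoint; whenever an interval is uncovered, place a point at its right end.
By right end: [2,6]  [11,12]  [12,14]  [14,16]  [15,17]  [21,23]
[2,6] uncovered → point at 6; [11,12] uncovered → point at 12; [14,16] uncovered → point at 16; [21,23] uncovered → point at 23.
Points: 6, 12, 16, 23 (4 total).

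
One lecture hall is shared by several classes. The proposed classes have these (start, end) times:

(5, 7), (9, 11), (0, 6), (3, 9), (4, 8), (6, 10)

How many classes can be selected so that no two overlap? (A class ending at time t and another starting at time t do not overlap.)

Sorted by end: (0,6)  (5,7)  (4,8)  (3,9)  (6,10)  (9,11)
take (0,6); skip (4,8); take (6,10).
Selected 2 classes.

2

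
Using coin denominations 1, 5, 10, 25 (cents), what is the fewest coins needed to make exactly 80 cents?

4

80 − 3×25→5 − 1×5→0
Total coins = 3 + 1 = 4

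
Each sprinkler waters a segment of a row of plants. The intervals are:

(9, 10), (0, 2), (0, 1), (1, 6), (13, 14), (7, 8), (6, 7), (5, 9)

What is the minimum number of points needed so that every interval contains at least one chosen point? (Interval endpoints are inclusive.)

Process intervals by earliest right end; each time one isn't hit yet, stab at its right endpoint.
Sorted: [0,1] [0,2] [1,6] [6,7] [7,8] [5,9] [9,10] [13,14]
{[0,1],[0,2],[1,6]} hit by 1; {[6,7],[7,8],[5,9]} hit by 7; {[9,10]} hit by 10; {[13,14]} hit by 14.
Points: 1, 7, 10, 14 (4 total).

4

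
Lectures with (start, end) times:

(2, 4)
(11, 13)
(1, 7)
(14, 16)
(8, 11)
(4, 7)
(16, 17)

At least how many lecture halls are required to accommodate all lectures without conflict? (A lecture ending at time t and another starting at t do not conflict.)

Count concurrent intervals with a sweep; the peak is the room count.
Events (time:±→running): 1:+→1 2:+→2 … peak 2.

2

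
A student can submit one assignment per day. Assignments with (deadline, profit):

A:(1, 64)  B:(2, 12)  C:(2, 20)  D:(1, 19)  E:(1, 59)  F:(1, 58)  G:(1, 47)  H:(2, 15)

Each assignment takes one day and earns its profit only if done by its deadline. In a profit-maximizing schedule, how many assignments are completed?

2

Profit order: A=64 E=59 F=58 G=47 C=20 D=19 H=15 B=12
Assign: A→slot 1, E skipped, F skipped, G skipped, C→slot 2, D skipped, H skipped, B skipped.
Slots: [1:A] [2:C]
2 of 8 scheduled.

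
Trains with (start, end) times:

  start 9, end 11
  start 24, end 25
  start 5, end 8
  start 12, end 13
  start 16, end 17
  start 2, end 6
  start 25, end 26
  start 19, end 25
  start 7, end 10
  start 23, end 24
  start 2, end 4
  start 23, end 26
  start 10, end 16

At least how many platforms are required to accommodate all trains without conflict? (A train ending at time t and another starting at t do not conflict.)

3

starts: [2, 2, 5, 7, 9, 10, 12, 16, 19, 23, 23, 24, 25]
ends:   [4, 6, 8, 10, 11, 13, 16, 17, 24, 25, 25, 26, 26]
s2→1 s2→2 e4→1 s5→2 e6→1 s7→2 e8→1 s9→2 e10→1 s10→2 e11→1 s12→2 e13→1 e16→0 s16→1 e17→0 s19→1 s23→2 s23→3  — peak 3.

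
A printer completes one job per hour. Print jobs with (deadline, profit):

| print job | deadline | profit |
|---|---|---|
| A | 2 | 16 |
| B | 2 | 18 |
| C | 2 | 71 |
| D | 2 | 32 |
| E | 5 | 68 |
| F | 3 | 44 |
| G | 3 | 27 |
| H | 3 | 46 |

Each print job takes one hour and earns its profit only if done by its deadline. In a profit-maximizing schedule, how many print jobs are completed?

4

Profit order: C=71 E=68 H=46 F=44 D=32 G=27 B=18 A=16
Assign: C→slot 2, E→slot 5, H→slot 3, F→slot 1, D skipped, G skipped, B skipped, A skipped.
Slots: [1:F] [2:C] [3:H] [5:E]
4 of 8 scheduled.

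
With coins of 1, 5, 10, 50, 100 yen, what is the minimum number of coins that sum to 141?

141 − 1×100→41 − 4×10→1 − 1×1→0
Total coins = 1 + 4 + 1 = 6

6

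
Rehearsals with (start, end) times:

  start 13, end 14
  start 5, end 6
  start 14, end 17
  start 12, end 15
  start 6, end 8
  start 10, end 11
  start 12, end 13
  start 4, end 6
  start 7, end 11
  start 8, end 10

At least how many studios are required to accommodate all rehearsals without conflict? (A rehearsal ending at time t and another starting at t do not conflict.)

The answer is the maximum number of intervals overlapping at any instant.
Events (time:±→running): 4:+→1 5:+→2 … peak 2.

2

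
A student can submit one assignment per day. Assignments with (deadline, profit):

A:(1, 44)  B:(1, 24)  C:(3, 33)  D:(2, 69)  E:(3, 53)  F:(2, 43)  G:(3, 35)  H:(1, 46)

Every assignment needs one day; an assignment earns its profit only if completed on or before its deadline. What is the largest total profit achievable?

Sort by profit descending; place each in the latest free slot ≤ its deadline.
Profit order: D=69 E=53 H=46 A=44 F=43 G=35 C=33 B=24
Assign: D→slot 2, E→slot 3, H→slot 1, A skipped, F skipped, G skipped, C skipped, B skipped.
Slots: [1:H] [2:D] [3:E]
Profit = 46 + 69 + 53 = 168

168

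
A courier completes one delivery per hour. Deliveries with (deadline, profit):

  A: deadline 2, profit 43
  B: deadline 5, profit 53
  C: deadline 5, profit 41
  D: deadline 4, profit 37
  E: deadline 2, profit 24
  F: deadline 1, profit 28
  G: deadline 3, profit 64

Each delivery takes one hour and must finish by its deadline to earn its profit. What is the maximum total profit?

238

By profit: G(d3,64), B(d5,53), A(d2,43), C(d5,41), D(d4,37), F(d1,28), E(d2,24)
G→slot 3; B→slot 5; A→slot 2; C→slot 4; D→slot 1; F skipped; E skipped.
Profit = 37 + 43 + 64 + 41 + 53 = 238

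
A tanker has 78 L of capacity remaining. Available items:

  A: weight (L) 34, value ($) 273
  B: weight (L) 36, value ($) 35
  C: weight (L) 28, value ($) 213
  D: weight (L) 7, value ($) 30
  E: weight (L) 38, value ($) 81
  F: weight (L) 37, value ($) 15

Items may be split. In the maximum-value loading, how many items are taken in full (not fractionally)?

Greedy by value/weight ratio, highest first.
Order: A (273/34=8.03) > C (213/28=7.61) > D (30/7=4.29) > E (81/38=2.13) > B (35/36=0.97) > F (15/37=0.41)
Fill: take A (34 @ 273) → take C (28 @ 213) → take D (7 @ 30) → take 9/38 of E → 19.18; 78/78 used.
3 item(s) taken whole; one partial (take 9/38 of E).

3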